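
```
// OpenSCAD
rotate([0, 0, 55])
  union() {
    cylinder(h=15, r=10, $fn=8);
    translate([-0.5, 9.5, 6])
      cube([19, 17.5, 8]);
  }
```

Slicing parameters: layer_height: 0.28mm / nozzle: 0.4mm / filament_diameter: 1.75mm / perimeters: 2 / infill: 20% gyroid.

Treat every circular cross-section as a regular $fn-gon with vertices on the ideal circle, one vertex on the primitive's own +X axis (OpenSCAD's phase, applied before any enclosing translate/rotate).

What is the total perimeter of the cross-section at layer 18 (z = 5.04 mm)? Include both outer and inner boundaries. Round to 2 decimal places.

At z = 5.04 mm: the cylinder: section is a regular 8-gon, circumradius r=10 (perimeter = 2·8·10.000·sin(180°/8) = 61.23 mm); the cube at (-0.5, 9.5) does not reach this height (z outside [6, 14]); Merging all regions: only the r=10 cylinder is present, so the union is just that shape — boundary = 61.23 mm; (rotated 55° about Z; rotation is an isometry so areas/perimeters/island counts are preserved). Overall, the cross-section is a single solid region. Total boundary length (outer) = 61.23 mm.

61.23 mm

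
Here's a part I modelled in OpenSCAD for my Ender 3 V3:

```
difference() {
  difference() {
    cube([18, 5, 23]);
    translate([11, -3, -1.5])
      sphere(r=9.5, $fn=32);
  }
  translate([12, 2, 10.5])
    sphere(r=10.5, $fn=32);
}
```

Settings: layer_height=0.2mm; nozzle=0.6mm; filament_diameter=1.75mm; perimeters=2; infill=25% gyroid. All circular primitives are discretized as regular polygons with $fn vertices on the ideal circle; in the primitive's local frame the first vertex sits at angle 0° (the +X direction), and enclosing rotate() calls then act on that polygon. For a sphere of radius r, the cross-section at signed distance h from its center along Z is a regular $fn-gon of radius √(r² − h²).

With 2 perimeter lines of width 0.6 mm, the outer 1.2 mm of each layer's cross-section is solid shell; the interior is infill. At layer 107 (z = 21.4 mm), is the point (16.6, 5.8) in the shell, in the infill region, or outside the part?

At z = 21.4 mm: the cube (footprint 18×5) is included at this height; the sphere at (11, -3) does not reach this height (|z−center|=22.900 > r=9.5); After the difference (first − rest): none of the subtracted shapes is present at this height, so the 18×5 cube is unchanged — 1 connected region; the sphere at (12, 2) does not reach this height (|z−center|=10.900 > r=10.5); Taking the first minus the rest: none of the subtracted shapes is present at this height, so that combined region is unchanged — 1 connected region. Overall, the cross-section is a single solid region. The nearest boundary edge runs (18.00, 5.00)→(0.00, 5.00); distance from the point to it = 0.80 mm. The point is not inside any of the regions above, so it lies outside the cross-section (0.80 mm from the nearest boundary).

outside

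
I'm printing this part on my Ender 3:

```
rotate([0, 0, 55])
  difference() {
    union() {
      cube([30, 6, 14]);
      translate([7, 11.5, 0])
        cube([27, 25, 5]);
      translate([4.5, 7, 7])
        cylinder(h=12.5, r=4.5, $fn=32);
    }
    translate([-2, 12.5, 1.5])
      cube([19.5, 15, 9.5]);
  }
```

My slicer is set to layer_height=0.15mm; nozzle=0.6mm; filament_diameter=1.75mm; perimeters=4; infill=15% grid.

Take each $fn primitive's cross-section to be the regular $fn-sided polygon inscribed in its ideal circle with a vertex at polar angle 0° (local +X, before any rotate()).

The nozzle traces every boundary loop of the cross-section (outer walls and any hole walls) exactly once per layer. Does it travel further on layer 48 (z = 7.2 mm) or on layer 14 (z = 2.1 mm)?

layer 14 (z = 2.1 mm)

Layer 48 (z = 7.2): the 30×6 cube contributes its full rectangle (perimeter 72.00 mm); the cube at (7, 11.5) does not reach this height (z outside [0, 5]); the r=4.5 cylinder at (4.5, 7) contributes a regular 32-gon of circumradius 4.5 (perimeter = 2·32·4.500·sin(180°/32) = 28.23 mm); Merging all regions: the regions partially overlap (shared area 22.71 mm²), so the edge portions inside another operand are dropped and the merged outline is re-measured after clipping — boundary = 79.38 mm; the 19.5×15 cube at (-2, 12.5) contributes its full rectangle (perimeter 69.00 mm); Subtracting the remaining from the first: starting from the result so far, the 19.5×15 cube at (-2, 12.5) misses the remaining region (no effect) — boundary = 79.38 mm; (whole slice rotated 55° about Z — lengths, areas and connectivity unchanged). So its perimeter = 79.38 mm. Layer 14 (z = 2.1): the cube (footprint 30×6) is included at this height (perimeter 72.00 mm); the 27×25 cube at (7, 11.5) contributes its full rectangle (perimeter 104.00 mm); the cylinder at (4.5, 7) is not intersected at this z (z outside [7, 19.5]); Merging all regions: the 2 present regions are separate (no shared area or edge), so areas and boundary lengths simply add and each stays a separate island — boundary = 176.00 mm; the 19.5×15 cube at (-2, 12.5) contributes its full rectangle (perimeter 69.00 mm); After the difference (first − rest): starting from that combined region, the 19.5×15 cube at (-2, 12.5) partially overlaps it — only the 157.50 mm² overlap (of its 292.50 mm²) is removed, clipping the outline — boundary = 197.00 mm; (whole slice rotated 55° about Z — lengths, areas and connectivity unchanged). So its perimeter = 197.00 mm. Layer 14 is larger (197.00 vs 79.38 mm).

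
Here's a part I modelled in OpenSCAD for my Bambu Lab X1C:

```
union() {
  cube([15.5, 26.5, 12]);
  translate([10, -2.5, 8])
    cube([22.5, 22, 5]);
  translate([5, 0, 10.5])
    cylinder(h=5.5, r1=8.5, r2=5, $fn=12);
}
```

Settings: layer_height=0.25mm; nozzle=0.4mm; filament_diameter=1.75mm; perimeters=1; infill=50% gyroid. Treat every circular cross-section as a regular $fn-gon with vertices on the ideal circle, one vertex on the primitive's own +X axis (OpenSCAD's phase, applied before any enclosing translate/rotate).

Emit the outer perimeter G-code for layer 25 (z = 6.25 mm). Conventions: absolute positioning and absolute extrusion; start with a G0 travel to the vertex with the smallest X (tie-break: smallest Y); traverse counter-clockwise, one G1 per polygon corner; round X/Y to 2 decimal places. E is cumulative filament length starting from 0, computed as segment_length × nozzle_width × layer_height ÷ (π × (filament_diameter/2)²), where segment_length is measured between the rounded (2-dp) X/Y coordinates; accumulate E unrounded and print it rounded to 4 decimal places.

G0 X0.00 Y0.00 Z6.25
G1 X15.50 Y0.00 E0.6444
G1 X15.50 Y26.50 E1.7462
G1 X0.00 Y26.50 E2.3906
G1 X0.00 Y0.00 E3.4923

At z = 6.25 mm: the cube (footprint 15.5×26.5) is included at this height; the cube at (10, -2.5) is absent (z outside [8, 13]); the cone at (5, 0) does not reach this height (z outside [10.5, 16]); Merging all regions: only the 15.5×26.5 cube is present, so the union is just that shape — 1 connected region. The outline is a single polygon with 4 vertices. Extrusion per mm of travel: 0.4 × 0.25 / (π × 0.875²) = 0.041575. Accumulating E over each segment gives final E = 3.4923.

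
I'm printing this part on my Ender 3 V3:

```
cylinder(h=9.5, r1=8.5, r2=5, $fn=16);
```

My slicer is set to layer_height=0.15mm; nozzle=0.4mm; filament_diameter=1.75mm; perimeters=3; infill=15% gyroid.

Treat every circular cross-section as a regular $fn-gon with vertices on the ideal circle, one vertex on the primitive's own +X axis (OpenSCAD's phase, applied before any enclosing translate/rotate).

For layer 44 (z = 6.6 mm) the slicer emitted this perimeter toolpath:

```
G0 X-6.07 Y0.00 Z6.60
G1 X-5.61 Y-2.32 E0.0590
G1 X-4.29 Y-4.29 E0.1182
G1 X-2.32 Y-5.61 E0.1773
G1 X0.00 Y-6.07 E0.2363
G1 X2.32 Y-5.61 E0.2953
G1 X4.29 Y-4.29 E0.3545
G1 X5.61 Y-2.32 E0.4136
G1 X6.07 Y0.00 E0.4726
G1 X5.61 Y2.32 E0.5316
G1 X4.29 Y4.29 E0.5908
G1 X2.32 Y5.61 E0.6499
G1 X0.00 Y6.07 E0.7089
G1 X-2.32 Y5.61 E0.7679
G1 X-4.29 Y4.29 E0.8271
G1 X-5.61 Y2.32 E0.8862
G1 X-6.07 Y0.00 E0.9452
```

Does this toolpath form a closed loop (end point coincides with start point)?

Start point (G0): (-6.07, 0.00). End point (last G1): the path returns to the start — closed.

yes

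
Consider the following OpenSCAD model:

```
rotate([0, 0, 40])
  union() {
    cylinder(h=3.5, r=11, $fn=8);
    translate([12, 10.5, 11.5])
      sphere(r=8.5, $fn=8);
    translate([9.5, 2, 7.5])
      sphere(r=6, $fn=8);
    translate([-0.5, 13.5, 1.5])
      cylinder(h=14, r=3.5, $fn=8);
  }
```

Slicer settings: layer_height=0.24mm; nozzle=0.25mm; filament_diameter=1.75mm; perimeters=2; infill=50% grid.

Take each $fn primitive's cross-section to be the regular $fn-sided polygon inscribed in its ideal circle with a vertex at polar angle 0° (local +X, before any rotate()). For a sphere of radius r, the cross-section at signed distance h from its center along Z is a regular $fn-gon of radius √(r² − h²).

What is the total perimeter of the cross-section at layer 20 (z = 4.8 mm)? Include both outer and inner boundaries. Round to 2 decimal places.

75.43 mm

At z = 4.8 mm: the cylinder does not reach this height (z outside [0, 3.5]); the sphere at (12, 10.5): section is a regular 8-gon, circumradius = √(r²−h²) = √(8.5²−6.7²) = 5.231 (perimeter = 2·8·5.231·sin(180°/8) = 32.03 mm); the sphere at (9.5, 2): section is a regular 8-gon, circumradius = √(r²−h²) = √(6²−2.7²) = 5.358 (perimeter = 2·8·5.358·sin(180°/8) = 32.81 mm); the r=3.5 cylinder at (-0.5, 13.5) gives a regular 8-gon of circumradius 3.5 (constant along its height) (perimeter = 2·8·3.500·sin(180°/8) = 21.43 mm); Merging all regions: the regions partially overlap (shared area 3.97 mm²), so the edge portions inside another operand are dropped and the merged outline is re-measured after clipping — boundary = 75.43 mm; (whole slice rotated 40° about Z — lengths, areas and connectivity unchanged). Overall, the cross-section has 2 separate islands. Total boundary length (outer) = 75.43 mm.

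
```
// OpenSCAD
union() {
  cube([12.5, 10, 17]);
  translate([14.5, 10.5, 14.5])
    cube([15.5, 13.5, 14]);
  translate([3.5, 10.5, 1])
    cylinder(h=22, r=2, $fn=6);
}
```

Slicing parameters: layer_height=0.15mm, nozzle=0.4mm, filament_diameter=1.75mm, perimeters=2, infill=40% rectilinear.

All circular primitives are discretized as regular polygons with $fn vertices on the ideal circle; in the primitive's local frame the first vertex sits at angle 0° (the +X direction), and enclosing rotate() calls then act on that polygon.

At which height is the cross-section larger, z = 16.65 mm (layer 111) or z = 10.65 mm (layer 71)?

Layer 111 (z = 16.65): the cube is present — its section is the full 12.5×10 rectangle (area 125.00 mm²); the 15.5×13.5 cube at (14.5, 10.5) contributes its full rectangle (area 209.25 mm²); the cylinder at (3.5, 10.5): section is a regular 6-gon, circumradius r=2 (area = (6/2)·2.000²·sin(360°/6) = 10.39 mm²); Combining (union): the regions partially overlap — summed areas 344.64 mm² minus the doubly-counted overlap 3.34 mm² gives 341.30 mm² — area = 341.30 mm². So its area = 341.30 mm². Layer 71 (z = 10.65): the cube is present — its section is the full 12.5×10 rectangle (area 125.00 mm²); the cube at (14.5, 10.5) is absent (z outside [14.5, 28.5]); the r=2 cylinder at (3.5, 10.5) contributes a regular 6-gon of circumradius 2 (area = (6/2)·2.000²·sin(360°/6) = 10.39 mm²); Merging all regions: the regions partially overlap — summed areas 135.39 mm² minus the doubly-counted overlap 3.34 mm² gives 132.05 mm² — area = 132.05 mm². So its area = 132.05 mm². Layer 111 is larger (341.30 vs 132.05 mm²).

layer 111 (z = 16.65 mm)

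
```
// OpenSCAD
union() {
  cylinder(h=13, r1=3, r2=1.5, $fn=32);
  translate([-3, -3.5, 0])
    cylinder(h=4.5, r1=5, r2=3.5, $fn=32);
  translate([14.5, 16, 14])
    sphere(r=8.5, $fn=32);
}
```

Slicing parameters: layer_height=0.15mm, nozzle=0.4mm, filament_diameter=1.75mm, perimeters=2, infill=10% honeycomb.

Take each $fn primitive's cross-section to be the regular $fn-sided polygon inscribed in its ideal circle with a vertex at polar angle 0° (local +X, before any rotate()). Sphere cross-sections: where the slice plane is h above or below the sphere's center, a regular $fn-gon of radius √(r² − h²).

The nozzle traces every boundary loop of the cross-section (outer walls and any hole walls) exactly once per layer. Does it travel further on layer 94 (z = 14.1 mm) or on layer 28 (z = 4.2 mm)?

layer 94 (z = 14.1 mm)

Layer 94 (z = 14.1): the cone is absent (z outside [0, 13]); the cone at (-3, -3.5) is not intersected at this z (z outside [0, 4.5]); the r=8.5 sphere at (14.5, 16) slices to a regular 32-gon of circumradius 8.499 (√(r²−h²) with h=0.1 from center) (perimeter = 2·32·8.499·sin(180°/32) = 53.32 mm); Merging all regions: only the r=8.5 sphere at (14.5, 16) is present, so the union is just that shape — boundary = 53.32 mm. So its perimeter = 53.32 mm. Layer 28 (z = 4.2): the cone contributes a regular 32-gon of circumradius 2.515 (interpolated between r1=3 and r2=1.5 at t=0.323) (perimeter = 2·32·2.515·sin(180°/32) = 15.78 mm); the cone at (-3, -3.5): at t=0.933 of its height the radius interpolates to r₁+(r₂−r₁)t = 3.600, giving a regular 32-gon of that circumradius (perimeter = 2·32·3.600·sin(180°/32) = 22.58 mm); the sphere at (14.5, 16) does not reach this height (|z−center|=9.800 > r=8.5); Taking the union: the regions partially overlap (shared area 3.97 mm²), so the edge portions inside another operand are dropped and the merged outline is re-measured after clipping — boundary = 29.82 mm. So its perimeter = 29.82 mm. Layer 94 is larger (53.32 vs 29.82 mm).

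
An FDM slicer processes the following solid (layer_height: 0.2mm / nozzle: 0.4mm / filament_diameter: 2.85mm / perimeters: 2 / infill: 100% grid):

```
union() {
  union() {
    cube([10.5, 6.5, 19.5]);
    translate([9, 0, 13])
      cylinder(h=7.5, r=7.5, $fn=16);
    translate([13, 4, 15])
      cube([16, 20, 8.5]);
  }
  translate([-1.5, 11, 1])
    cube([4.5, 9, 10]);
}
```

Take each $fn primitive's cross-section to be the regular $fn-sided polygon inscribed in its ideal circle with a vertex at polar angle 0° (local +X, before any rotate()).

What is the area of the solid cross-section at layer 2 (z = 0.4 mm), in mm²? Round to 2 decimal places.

68.25 mm²

At z = 0.4 mm: the 10.5×6.5 cube contributes its full rectangle (area 68.25 mm²); the cylinder at (9, 0) is absent (z outside [13, 20.5]); the cube at (13, 4) is absent (z outside [15, 23.5]); Taking the union: only the 10.5×6.5 cube is present, so the union is just that shape — area = 68.25 mm²; the cube at (-1.5, 11) is not intersected at this z (z outside [1, 11]); Taking the union: only the result so far is present, so the union is just that shape — area = 68.25 mm². Overall, the cross-section is a single solid region. Net area = 68.25 mm².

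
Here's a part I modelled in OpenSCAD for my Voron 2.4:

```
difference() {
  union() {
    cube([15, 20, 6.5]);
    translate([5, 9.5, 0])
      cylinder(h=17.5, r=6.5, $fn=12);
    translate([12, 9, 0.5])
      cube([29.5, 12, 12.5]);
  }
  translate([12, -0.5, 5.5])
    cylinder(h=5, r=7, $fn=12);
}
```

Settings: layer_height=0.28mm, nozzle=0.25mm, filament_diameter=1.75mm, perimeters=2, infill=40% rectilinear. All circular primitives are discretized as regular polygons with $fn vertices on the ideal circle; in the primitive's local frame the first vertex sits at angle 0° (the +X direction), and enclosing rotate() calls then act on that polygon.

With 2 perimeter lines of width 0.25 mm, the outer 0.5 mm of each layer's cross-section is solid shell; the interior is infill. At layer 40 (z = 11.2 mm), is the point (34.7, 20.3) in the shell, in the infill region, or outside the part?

At z = 11.2 mm: the cube is not intersected at this z (z outside [0, 6.5]); the r=6.5 cylinder at (5, 9.5) contributes a regular 12-gon of circumradius 6.5; the cube at (12, 9) (footprint 29.5×12) is included at this height; Merging all regions: the 2 present regions are separate (no shared area or edge), so areas and boundary lengths simply add and each stays a separate island — 2 connected regions; the cylinder at (12, -0.5) is not intersected at this z (z outside [5.5, 10.5]); Subtracting the remaining from the first: none of the subtracted shapes is present at this height, so the result so far is unchanged — 2 connected regions. Overall, the cross-section has 2 separate islands. The nearest boundary edge runs (12.00, 21.00)→(41.50, 21.00); distance from the point to it = 0.70 mm. (Shell/infill is judged within the island containing the point — the largest one.) The point is inside the cross-section and 0.70 mm from the nearest boundary — more than the 0.5 mm shell width (2 × 0.25), so it's in the infill interior.

infill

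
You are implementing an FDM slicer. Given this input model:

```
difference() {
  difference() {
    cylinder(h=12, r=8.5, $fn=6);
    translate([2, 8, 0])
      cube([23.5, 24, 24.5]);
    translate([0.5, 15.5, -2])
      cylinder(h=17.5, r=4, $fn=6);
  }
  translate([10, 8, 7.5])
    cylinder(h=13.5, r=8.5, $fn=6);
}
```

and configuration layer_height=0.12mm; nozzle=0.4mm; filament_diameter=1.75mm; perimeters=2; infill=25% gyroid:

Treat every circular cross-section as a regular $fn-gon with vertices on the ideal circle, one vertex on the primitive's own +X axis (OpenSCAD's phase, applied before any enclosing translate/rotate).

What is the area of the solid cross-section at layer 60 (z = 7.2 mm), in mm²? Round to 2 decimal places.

187.71 mm²

At z = 7.2 mm: the r=8.5 cylinder contributes a regular 6-gon of circumradius 8.5 (area = (6/2)·8.500²·sin(360°/6) = 187.71 mm²); the 23.5×24 cube at (2, 8) contributes its full rectangle (area 564.00 mm²); the r=4 cylinder at (0.5, 15.5) gives a regular 6-gon of circumradius 4 (constant along its height) (area = (6/2)·4.000²·sin(360°/6) = 41.57 mm²); Subtracting the remaining from the first: starting from the r=8.5 cylinder (187.71 mm²), the 23.5×24 cube at (2, 8) misses the remaining region (no effect); the r=4 cylinder at (0.5, 15.5) misses the remaining region (no effect) — area = 187.71 mm²; the cylinder at (10, 8) is not intersected at this z (z outside [7.5, 21]); After the difference (first − rest): none of the subtracted shapes is present at this height, so that combined region is unchanged — area = 187.71 mm². Overall, the cross-section is a single solid region. Net area = 187.71 mm².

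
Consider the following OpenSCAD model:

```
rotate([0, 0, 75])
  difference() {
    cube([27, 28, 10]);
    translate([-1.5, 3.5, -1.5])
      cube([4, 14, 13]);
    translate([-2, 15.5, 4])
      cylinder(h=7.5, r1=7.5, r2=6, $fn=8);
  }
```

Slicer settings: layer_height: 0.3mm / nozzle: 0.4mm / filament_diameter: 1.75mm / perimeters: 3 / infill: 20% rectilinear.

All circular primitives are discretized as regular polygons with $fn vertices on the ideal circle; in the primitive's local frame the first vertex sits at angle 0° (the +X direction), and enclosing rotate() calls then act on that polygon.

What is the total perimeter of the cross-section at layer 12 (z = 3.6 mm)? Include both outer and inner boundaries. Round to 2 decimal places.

115.00 mm

At z = 3.6 mm: the 27×28 cube contributes its full rectangle (perimeter 110.00 mm); the 4×14 cube at (-1.5, 3.5) contributes its full rectangle (perimeter 36.00 mm); the cone at (-2, 15.5) is absent (z outside [4, 11.5]); Taking the first minus the rest: starting from the 27×28 cube, the 4×14 cube at (-1.5, 3.5) partially overlaps it — only the 35.00 mm² overlap (of its 56.00 mm²) is removed, clipping the outline — boundary = 115.00 mm; (whole slice rotated 75° about Z — lengths, areas and connectivity unchanged). Overall, the cross-section is a single solid region. Total boundary length (outer) = 115.00 mm.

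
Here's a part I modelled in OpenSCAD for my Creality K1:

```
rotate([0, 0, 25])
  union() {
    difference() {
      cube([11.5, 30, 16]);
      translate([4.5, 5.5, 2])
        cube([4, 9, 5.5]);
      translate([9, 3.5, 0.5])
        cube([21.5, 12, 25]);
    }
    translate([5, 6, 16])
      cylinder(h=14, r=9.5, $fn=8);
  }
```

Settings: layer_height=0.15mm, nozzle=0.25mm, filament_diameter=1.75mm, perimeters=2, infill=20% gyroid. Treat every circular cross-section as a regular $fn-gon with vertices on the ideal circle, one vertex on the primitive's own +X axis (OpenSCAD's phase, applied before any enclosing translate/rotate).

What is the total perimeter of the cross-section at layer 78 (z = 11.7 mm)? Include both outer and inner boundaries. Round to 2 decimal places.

88.00 mm

At z = 11.7 mm: the cube is present — its section is the full 11.5×30 rectangle (perimeter 83.00 mm); the cube at (4.5, 5.5) is absent (z outside [2, 7.5]); the cube at (9, 3.5) is present — its section is the full 21.5×12 rectangle (perimeter 67.00 mm); Taking the first minus the rest: starting from the 11.5×30 cube, the 21.5×12 cube at (9, 3.5) partially overlaps it — only the 30.00 mm² overlap (of its 258.00 mm²) is removed, clipping the outline — boundary = 88.00 mm; the cylinder at (5, 6) is absent (z outside [16, 30]); Combining (union): only that combined region is present, so the union is just that shape — boundary = 88.00 mm; (whole slice rotated 25° about Z — lengths, areas and connectivity unchanged). Overall, the cross-section is a single solid region. Total boundary length (outer) = 88.00 mm.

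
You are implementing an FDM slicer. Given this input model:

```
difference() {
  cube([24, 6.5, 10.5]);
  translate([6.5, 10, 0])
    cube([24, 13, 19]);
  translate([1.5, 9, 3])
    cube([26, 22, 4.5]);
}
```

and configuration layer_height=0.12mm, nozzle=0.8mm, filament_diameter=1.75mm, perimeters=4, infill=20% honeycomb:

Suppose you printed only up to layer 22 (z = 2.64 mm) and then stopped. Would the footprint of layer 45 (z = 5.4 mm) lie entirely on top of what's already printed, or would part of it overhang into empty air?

Compare the two slices. At z = 2.64: the 24×6.5 cube contributes its full rectangle (area 156.00 mm²); the cube at (6.5, 10) (footprint 24×13) is included at this height (area 312.00 mm²); the cube at (1.5, 9) is absent (z outside [3, 7.5]); After the difference (first − rest): starting from the 24×6.5 cube (156.00 mm²), the 24×13 cube at (6.5, 10) misses the remaining region (no effect) — area = 156.00 mm². At z = 5.4: the cube is present — its section is the full 24×6.5 rectangle (area 156.00 mm²); the cube at (6.5, 10) (footprint 24×13) is included at this height (area 312.00 mm²); the cube at (1.5, 9) (footprint 26×22) is included at this height (area 572.00 mm²); After the difference (first − rest): starting from the 24×6.5 cube (156.00 mm²), the 24×13 cube at (6.5, 10) misses the remaining region (no effect); the 26×22 cube at (1.5, 9) misses the remaining region (no effect) — area = 156.00 mm². Checking containment: the cross-section at z = 5.4 is a subset of the cross-section at z = 2.64.

entirely on top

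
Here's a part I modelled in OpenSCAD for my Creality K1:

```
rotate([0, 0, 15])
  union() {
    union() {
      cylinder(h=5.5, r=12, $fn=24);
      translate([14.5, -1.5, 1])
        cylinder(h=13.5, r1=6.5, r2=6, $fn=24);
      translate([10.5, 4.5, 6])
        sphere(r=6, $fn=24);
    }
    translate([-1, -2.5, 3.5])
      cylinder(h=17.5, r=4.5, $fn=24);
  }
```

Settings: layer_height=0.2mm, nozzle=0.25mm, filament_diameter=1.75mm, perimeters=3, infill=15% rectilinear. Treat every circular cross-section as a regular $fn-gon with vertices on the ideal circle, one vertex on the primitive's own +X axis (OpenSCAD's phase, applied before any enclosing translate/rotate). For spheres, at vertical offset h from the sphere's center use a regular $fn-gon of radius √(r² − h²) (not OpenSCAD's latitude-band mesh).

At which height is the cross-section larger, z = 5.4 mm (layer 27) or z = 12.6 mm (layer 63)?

layer 27 (z = 5.4 mm)

Layer 27 (z = 5.4): the r=12 cylinder contributes a regular 24-gon of circumradius 12 (area = (24/2)·12.000²·sin(360°/24) = 447.24 mm²); the cone at (14.5, -1.5) contributes a regular 24-gon of circumradius 6.337 (interpolated between r1=6.5 and r2=6 at t=0.326) (area = (24/2)·6.337²·sin(360°/24) = 124.72 mm²); the sphere at (10.5, 4.5): section is a regular 24-gon, circumradius = √(r²−h²) = √(6²−0.6²) = 5.970 (area = (24/2)·5.970²·sin(360°/24) = 110.69 mm²); Combining (union): the regions partially overlap — summed areas 682.66 mm² minus the doubly-counted overlap 101.85 mm² gives 580.81 mm² — area = 580.81 mm²; the r=4.5 cylinder at (-1, -2.5) contributes a regular 24-gon of circumradius 4.5 (area = (24/2)·4.500²·sin(360°/24) = 62.89 mm²); Combining (union): the r=4.5 cylinder at (-1, -2.5) lies entirely inside that combined region, so the union is just that combined region — area = 580.81 mm²; (whole slice rotated 15° about Z — lengths, areas and connectivity unchanged). So its area = 580.81 mm². Layer 63 (z = 12.6): the cylinder does not reach this height (z outside [0, 5.5]); the cone at (14.5, -1.5) (r1=6.5→r2=6) has section circumradius 6.070 here — a regular 24-gon (area = (24/2)·6.070²·sin(360°/24) = 114.45 mm²); the sphere at (10.5, 4.5) is not intersected at this z (|z−center|=6.600 > r=6); Taking the union: only the cone at (14.5, -1.5) is present, so the union is just that shape — area = 114.45 mm²; the cylinder at (-1, -2.5): section is a regular 24-gon, circumradius r=4.5 (area = (24/2)·4.500²·sin(360°/24) = 62.89 mm²); Merging all regions: the 2 present regions are separate (no shared area or edge), so areas and boundary lengths simply add and each stays a separate island — area = 177.34 mm²; (rotated 15° about Z; rotation is an isometry so areas/perimeters/island counts are preserved). So its area = 177.34 mm². Layer 27 is larger (580.81 vs 177.34 mm²).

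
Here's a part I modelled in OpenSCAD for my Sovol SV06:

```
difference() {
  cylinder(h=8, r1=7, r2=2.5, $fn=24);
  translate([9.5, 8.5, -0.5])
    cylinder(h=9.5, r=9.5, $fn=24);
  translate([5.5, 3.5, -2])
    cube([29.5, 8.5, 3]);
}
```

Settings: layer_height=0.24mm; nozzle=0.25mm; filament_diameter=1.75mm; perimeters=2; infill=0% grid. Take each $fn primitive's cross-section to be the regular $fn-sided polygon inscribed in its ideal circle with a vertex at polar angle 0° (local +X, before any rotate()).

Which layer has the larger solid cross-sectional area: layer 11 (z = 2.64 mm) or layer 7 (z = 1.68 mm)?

layer 7 (z = 1.68 mm)

Layer 11 (z = 2.64): the cone contributes a regular 24-gon of circumradius 5.515 (interpolated between r1=7 and r2=2.5 at t=0.330) (area = (24/2)·5.515²·sin(360°/24) = 94.46 mm²); the r=9.5 cylinder at (9.5, 8.5) contributes a regular 24-gon of circumradius 9.5 (area = (24/2)·9.500²·sin(360°/24) = 280.30 mm²); the cube at (5.5, 3.5) is absent (z outside [-2, 1]); Taking the first minus the rest: starting from the cone (94.46 mm²), the r=9.5 cylinder at (9.5, 8.5) partially overlaps it — only the 10.98 mm² overlap (of its 280.30 mm²) is removed, clipping the outline — area = 83.49 mm². So its area = 83.49 mm². Layer 7 (z = 1.68): the cone contributes a regular 24-gon of circumradius 6.055 (interpolated between r1=7 and r2=2.5 at t=0.210) (area = (24/2)·6.055²·sin(360°/24) = 113.87 mm²); the r=9.5 cylinder at (9.5, 8.5) contributes a regular 24-gon of circumradius 9.5 (area = (24/2)·9.500²·sin(360°/24) = 280.30 mm²); the cube at (5.5, 3.5) is absent (z outside [-2, 1]); Taking the first minus the rest: starting from the cone (113.87 mm²), the r=9.5 cylinder at (9.5, 8.5) partially overlaps it — only the 15.66 mm² overlap (of its 280.30 mm²) is removed, clipping the outline — area = 98.21 mm². So its area = 98.21 mm². Layer 7 is larger (98.21 vs 83.49 mm²).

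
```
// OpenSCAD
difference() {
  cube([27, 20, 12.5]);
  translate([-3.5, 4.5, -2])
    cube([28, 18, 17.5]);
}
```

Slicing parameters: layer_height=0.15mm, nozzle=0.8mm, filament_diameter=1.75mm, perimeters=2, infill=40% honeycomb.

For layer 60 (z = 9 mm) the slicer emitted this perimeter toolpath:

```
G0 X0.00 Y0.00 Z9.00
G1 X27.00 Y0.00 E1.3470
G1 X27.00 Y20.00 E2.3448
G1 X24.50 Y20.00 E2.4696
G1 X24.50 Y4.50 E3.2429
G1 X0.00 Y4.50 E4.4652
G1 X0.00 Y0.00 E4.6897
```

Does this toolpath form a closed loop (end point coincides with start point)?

Start point (G0): (0.00, 0.00). End point (last G1): the path returns to the start — closed.

yes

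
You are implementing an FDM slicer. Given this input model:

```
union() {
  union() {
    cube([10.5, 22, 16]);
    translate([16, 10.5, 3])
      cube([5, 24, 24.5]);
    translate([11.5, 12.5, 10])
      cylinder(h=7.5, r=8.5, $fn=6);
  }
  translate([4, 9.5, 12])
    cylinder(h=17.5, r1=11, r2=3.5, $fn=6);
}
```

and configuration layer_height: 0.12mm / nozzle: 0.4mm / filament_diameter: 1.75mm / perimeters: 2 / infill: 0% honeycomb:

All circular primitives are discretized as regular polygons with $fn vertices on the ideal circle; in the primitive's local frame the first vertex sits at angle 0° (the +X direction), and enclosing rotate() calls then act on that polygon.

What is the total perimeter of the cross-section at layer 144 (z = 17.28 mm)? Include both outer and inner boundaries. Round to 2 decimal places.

At z = 17.28 mm: the cube is absent (z outside [0, 16]); the 5×24 cube at (16, 10.5) contributes its full rectangle (perimeter 58.00 mm); the r=8.5 cylinder at (11.5, 12.5) contributes a regular 6-gon of circumradius 8.5 (perimeter = 2·6·8.500·sin(180°/6) = 51.00 mm); Merging all regions: the regions partially overlap (shared area 20.70 mm²), so the edge portions inside another operand are dropped and the merged outline is re-measured after clipping — boundary = 86.92 mm; the cone at (4, 9.5) (r1=11→r2=3.5) has section circumradius 8.737 here — a regular 6-gon (perimeter = 2·6·8.737·sin(180°/6) = 52.42 mm); Taking the union: the regions partially overlap (shared area 72.46 mm²), so the edge portions inside another operand are dropped and the merged outline is re-measured after clipping — boundary = 106.09 mm. Overall, the cross-section is a single solid region. Total boundary length (outer) = 106.09 mm.

106.09 mm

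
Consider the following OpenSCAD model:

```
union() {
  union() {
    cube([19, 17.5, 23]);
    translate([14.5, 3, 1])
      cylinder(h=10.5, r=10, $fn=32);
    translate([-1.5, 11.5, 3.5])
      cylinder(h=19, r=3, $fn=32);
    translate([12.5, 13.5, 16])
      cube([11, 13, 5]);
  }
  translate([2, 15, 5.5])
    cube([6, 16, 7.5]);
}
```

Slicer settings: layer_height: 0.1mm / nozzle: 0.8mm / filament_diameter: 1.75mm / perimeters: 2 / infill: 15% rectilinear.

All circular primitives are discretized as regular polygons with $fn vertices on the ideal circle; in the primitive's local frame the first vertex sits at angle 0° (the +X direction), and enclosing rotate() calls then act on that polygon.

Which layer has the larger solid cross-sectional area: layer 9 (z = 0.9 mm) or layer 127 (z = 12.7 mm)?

layer 127 (z = 12.7 mm)

Layer 9 (z = 0.9): the 19×17.5 cube contributes its full rectangle (area 332.50 mm²); the cylinder at (14.5, 3) is absent (z outside [1, 11.5]); the cylinder at (-1.5, 11.5) is not intersected at this z (z outside [3.5, 22.5]); the cube at (12.5, 13.5) is absent (z outside [16, 21]); Taking the union: only the 19×17.5 cube is present, so the union is just that shape — area = 332.50 mm²; the cube at (2, 15) is not intersected at this z (z outside [5.5, 13]); Taking the union: only the result so far is present, so the union is just that shape — area = 332.50 mm². So its area = 332.50 mm². Layer 127 (z = 12.7): the 19×17.5 cube contributes its full rectangle (area 332.50 mm²); the cylinder at (14.5, 3) is not intersected at this z (z outside [1, 11.5]); the r=3 cylinder at (-1.5, 11.5) contributes a regular 32-gon of circumradius 3 (area = (32/2)·3.000²·sin(360°/32) = 28.09 mm²); the cube at (12.5, 13.5) is not intersected at this z (z outside [16, 21]); Combining (union): the regions partially overlap — summed areas 360.59 mm² minus the doubly-counted overlap 5.47 mm² gives 355.12 mm² — area = 355.12 mm²; the cube at (2, 15) (footprint 6×16) is included at this height (area 96.00 mm²); Combining (union): the regions partially overlap — summed areas 451.12 mm² minus the doubly-counted overlap 15.00 mm² gives 436.12 mm² — area = 436.12 mm². So its area = 436.12 mm². Layer 127 is larger (436.12 vs 332.50 mm²).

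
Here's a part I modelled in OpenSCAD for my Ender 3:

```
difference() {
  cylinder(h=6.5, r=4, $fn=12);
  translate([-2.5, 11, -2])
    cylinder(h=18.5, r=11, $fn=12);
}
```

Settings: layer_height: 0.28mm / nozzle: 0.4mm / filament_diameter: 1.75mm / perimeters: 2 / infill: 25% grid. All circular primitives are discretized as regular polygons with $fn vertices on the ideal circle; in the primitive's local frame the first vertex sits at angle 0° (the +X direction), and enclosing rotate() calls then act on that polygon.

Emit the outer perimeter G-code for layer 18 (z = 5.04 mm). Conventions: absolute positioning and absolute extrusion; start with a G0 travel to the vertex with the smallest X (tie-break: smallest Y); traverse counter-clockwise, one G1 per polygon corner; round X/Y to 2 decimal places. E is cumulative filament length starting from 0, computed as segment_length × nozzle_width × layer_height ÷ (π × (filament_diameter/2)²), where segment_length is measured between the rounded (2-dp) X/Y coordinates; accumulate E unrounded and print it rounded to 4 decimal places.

At z = 5.04 mm: the cylinder: section is a regular 12-gon, circumradius r=4; the r=11 cylinder at (-2.5, 11) gives a regular 12-gon of circumradius 11 (constant along its height); Subtracting the remaining from the first: starting from the r=4 cylinder, the r=11 cylinder at (-2.5, 11) partially overlaps it — only the 18.34 mm² overlap (of its 363.00 mm²) is removed, clipping the outline — 1 connected region. The outline is a single polygon with 11 vertices. Extrusion per mm of travel: 0.4 × 0.28 / (π × 0.875²) = 0.046564. Accumulating E over each segment gives final E = 1.0541.

G0 X-4.00 Y0.00 Z5.04
G1 X-3.46 Y-2.00 E0.0965
G1 X-2.00 Y-3.46 E0.1926
G1 X0.00 Y-4.00 E0.2891
G1 X2.00 Y-3.46 E0.3855
G1 X3.46 Y-2.00 E0.4817
G1 X4.00 Y0.00 E0.5781
G1 X3.48 Y1.95 E0.6721
G1 X3.00 Y1.47 E0.7037
G1 X-2.50 Y0.00 E0.9688
G1 X-3.90 Y0.37 E1.0362
G1 X-4.00 Y0.00 E1.0541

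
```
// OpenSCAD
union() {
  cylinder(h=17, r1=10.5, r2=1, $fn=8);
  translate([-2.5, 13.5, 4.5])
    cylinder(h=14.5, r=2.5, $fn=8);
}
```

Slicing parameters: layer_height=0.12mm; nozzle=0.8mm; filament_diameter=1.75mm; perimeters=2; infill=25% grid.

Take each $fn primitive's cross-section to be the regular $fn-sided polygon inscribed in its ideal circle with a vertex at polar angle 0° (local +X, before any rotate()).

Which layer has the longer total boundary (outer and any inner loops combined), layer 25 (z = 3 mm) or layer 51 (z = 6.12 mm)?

layer 51 (z = 6.12 mm)

Layer 25 (z = 3): the cone (r1=10.5→r2=1) has section circumradius 8.824 here — a regular 8-gon (perimeter = 2·8·8.824·sin(180°/8) = 54.03 mm); the cylinder at (-2.5, 13.5) is absent (z outside [4.5, 19]); Merging all regions: only the cone is present, so the union is just that shape — boundary = 54.03 mm. So its perimeter = 54.03 mm. Layer 51 (z = 6.12): the cone contributes a regular 8-gon of circumradius 7.080 (interpolated between r1=10.5 and r2=1 at t=0.360) (perimeter = 2·8·7.080·sin(180°/8) = 43.35 mm); the cylinder at (-2.5, 13.5): section is a regular 8-gon, circumradius r=2.5 (perimeter = 2·8·2.500·sin(180°/8) = 15.31 mm); Combining (union): the 2 present regions are separate (no shared area or edge), so areas and boundary lengths simply add and each stays a separate island — boundary = 58.66 mm. So its perimeter = 58.66 mm. Layer 51 is larger (58.66 vs 54.03 mm).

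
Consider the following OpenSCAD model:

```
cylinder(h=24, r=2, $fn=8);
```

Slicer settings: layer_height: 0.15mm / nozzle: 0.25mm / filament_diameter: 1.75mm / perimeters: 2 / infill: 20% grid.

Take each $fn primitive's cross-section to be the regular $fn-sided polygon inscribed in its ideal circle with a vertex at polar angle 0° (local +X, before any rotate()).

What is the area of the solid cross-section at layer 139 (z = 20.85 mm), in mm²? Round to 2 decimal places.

At z = 20.85 mm: the r=2 cylinder gives a regular 8-gon of circumradius 2 (constant along its height) (area = (8/2)·2.000²·sin(360°/8) = 11.31 mm²). Overall, the cross-section is a single solid region. Net area = 11.31 mm².

11.31 mm²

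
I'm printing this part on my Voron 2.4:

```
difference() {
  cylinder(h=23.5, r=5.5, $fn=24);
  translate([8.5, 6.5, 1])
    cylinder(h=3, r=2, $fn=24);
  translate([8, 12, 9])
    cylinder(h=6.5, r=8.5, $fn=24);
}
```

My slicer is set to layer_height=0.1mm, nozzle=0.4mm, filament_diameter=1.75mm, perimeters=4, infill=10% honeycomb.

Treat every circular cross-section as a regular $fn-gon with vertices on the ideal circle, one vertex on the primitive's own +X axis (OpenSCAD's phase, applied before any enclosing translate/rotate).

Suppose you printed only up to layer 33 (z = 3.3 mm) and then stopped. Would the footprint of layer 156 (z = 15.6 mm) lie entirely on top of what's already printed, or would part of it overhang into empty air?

entirely on top

Compare the two slices. At z = 3.3: the r=5.5 cylinder contributes a regular 24-gon of circumradius 5.5 (area = (24/2)·5.500²·sin(360°/24) = 93.95 mm²); the cylinder at (8.5, 6.5): section is a regular 24-gon, circumradius r=2 (area = (24/2)·2.000²·sin(360°/24) = 12.42 mm²); the cylinder at (8, 12) is absent (z outside [9, 15.5]); Subtracting the remaining from the first: starting from the r=5.5 cylinder (93.95 mm²), the r=2 cylinder at (8.5, 6.5) misses the remaining region (no effect) — area = 93.95 mm². At z = 15.6: the r=5.5 cylinder gives a regular 24-gon of circumradius 5.5 (constant along its height) (area = (24/2)·5.500²·sin(360°/24) = 93.95 mm²); the cylinder at (8.5, 6.5) is not intersected at this z (z outside [1, 4]); the cylinder at (8, 12) is not intersected at this z (z outside [9, 15.5]); Taking the first minus the rest: none of the subtracted shapes is present at this height, so the r=5.5 cylinder is unchanged — area = 93.95 mm². Checking containment: the cross-section at z = 15.6 is a subset of the cross-section at z = 3.3.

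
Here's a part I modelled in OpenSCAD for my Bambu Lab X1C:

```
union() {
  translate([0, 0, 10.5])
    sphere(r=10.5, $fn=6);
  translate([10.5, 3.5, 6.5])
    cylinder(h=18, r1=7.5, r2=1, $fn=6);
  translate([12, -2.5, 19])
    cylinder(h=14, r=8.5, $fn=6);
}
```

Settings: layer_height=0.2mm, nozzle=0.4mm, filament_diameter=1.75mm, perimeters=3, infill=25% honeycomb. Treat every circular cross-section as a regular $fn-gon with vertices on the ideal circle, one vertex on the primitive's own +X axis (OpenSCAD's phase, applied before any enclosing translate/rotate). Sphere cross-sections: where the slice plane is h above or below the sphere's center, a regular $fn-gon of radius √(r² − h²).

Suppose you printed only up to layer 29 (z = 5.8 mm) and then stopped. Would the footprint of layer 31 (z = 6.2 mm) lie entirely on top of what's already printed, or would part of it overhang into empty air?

part overhangs

Compare the two slices. At z = 5.8: the r=10.5 sphere slices to a regular 6-gon of circumradius 9.389 (√(r²−h²) with h=4.7 from center) (area = (6/2)·9.389²·sin(360°/6) = 229.05 mm²); the cone at (10.5, 3.5) is not intersected at this z (z outside [6.5, 24.5]); the cylinder at (12, -2.5) is absent (z outside [19, 33]); Combining (union): only the r=10.5 sphere is present, so the union is just that shape — area = 229.05 mm². At z = 6.2: the sphere: section is a regular 6-gon, circumradius = √(r²−h²) = √(10.5²−4.3²) = 9.579 (area = (6/2)·9.579²·sin(360°/6) = 238.40 mm²); the cone at (10.5, 3.5) is not intersected at this z (z outside [6.5, 24.5]); the cylinder at (12, -2.5) does not reach this height (z outside [19, 33]); Taking the union: only the r=10.5 sphere is present, so the union is just that shape — area = 238.40 mm². Checking containment: at z = 6.2 the cross-section extends beyond the z = 5.8 cross-section by about 9.35 mm².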